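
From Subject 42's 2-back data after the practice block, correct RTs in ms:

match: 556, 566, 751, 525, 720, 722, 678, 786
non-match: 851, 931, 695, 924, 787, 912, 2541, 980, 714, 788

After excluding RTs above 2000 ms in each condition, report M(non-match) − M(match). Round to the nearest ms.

non-match: exclude 2541
M(match) = 5304/8 = 663.000
M(non-match) = 7582/9 = 842.444
Difference = 842.444 − 663.000 = 179.444 ms

179 ms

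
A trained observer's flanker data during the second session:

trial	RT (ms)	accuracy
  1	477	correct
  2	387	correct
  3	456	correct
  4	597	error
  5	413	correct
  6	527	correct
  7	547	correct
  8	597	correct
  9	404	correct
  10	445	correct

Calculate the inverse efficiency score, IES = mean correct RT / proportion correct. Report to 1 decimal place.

525.1 ms

Correct trials (n=9): 477, 387, 456, 413, 527, 547, 597, 404, 445
Mean correct RT = 4253/9 = 472.5556 ms
Proportion correct = 9/10
IES = 472.5556 / (9/10) = 525.062 ms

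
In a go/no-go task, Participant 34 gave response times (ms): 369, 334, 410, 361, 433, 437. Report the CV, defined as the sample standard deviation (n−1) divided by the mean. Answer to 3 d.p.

0.108

n = 6, Σ = 2344, M = 390.6667
Σ(x−M)² = 8873.333; s = √(8873.333/5) = 42.1268
CV = 42.1268 / 390.6667 = 0.10783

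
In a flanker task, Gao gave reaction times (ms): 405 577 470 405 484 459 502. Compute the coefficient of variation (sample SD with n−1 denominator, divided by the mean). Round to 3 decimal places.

n = 7, Σ = 3302, M = 471.7143
Σ(x−M)² = 21219.429; s = √(21219.429/6) = 59.4691
CV = 59.4691 / 471.7143 = 0.12607

0.126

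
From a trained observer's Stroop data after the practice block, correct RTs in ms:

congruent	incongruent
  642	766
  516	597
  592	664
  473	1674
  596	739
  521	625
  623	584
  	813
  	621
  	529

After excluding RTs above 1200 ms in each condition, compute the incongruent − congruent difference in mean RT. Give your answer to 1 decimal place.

incongruent: exclude 1674
M(congruent) = 3963/7 = 566.143
M(incongruent) = 5938/9 = 659.778
Difference = 659.778 − 566.143 = 93.635 ms

93.6 ms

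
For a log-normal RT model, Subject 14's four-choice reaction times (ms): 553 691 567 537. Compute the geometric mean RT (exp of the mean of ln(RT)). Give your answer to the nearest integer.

584 ms

ln(RT): 6.3154, 6.5381, 6.3404, 6.2860
Mean ln(RT) = 25.4799/4 = 6.36996
Geometric mean = exp(6.36996) = 584.04 ms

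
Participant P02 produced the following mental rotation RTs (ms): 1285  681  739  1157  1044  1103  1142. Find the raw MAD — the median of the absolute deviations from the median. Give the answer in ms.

Sorted: 681, 739, 1044, 1103, 1142, 1157, 1285 → median = 1103
|x − 1103|: 182, 422, 364, 54, 59, 0, 39
Sorted deviations: 0, 39, 54, 59, 182, 364, 422 → MAD = 59

59 ms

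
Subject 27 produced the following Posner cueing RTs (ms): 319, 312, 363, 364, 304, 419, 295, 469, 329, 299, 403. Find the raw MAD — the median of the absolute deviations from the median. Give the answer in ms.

Sorted: 295, 299, 304, 312, 319, 329, 363, 364, 403, 419, 469 → median = 329
|x − 329|: 10, 17, 34, 35, 25, 90, 34, 140, 0, 30, 74
Sorted deviations: 0, 10, 17, 25, 30, 34, 34, 35, 74, 90, 140 → MAD = 34

34 ms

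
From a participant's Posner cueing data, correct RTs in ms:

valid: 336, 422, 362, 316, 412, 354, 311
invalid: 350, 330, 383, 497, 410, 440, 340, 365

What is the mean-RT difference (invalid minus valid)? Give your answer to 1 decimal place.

30.4 ms

M(valid) = 2513/7 = 359.000
M(invalid) = 3115/8 = 389.375
Difference = 389.375 − 359.000 = 30.375 ms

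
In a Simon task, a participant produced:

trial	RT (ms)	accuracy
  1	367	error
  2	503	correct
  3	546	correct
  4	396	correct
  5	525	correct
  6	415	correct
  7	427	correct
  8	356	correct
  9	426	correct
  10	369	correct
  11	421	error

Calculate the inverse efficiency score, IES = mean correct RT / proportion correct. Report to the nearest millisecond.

538 ms

Correct trials (n=9): 503, 546, 396, 525, 415, 427, 356, 426, 369
Mean correct RT = 3963/9 = 440.3333 ms
Proportion correct = 9/11
IES = 440.3333 / (9/11) = 538.185 ms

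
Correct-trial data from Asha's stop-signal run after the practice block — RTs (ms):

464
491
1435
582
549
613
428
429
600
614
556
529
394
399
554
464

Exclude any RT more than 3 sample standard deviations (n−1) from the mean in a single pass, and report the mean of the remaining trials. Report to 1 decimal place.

511.1 ms

n = 16, ΣRT = 9101, M = 568.812
Σ(x−M)² = 884580.44; s = √(884580.44/15) = 242.842
Cutoffs: 568.812 ± 3·242.842 → [-159.7, 1297.3]
Outside: 1435 → excluded.
Retained (n=15): Σ = 7666, mean = 7666/15 = 511.067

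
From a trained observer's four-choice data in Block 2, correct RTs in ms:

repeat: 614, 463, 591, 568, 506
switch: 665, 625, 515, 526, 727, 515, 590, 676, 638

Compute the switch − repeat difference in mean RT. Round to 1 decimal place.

60.2 ms

M(repeat) = 2742/5 = 548.400
M(switch) = 5477/9 = 608.556
Difference = 608.556 − 548.400 = 60.156 ms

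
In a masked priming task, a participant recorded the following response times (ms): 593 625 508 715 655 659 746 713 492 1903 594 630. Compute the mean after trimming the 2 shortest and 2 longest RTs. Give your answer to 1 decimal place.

648.0 ms

Sorted: 492, 508, 593, 594, 625, 630, 655, 659, 713, 715, 746, 1903
Drop lowest 2 (492, 508) and highest 2 (746, 1903)
Remaining (n=8): Σ = 5184, mean = 5184/8 = 648.000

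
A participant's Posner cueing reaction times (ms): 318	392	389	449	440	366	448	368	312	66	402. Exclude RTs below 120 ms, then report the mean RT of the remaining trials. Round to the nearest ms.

Excluded: 66
Retained (n=10): Σ = 3884
Mean = 3884/10 = 388.4000

388 ms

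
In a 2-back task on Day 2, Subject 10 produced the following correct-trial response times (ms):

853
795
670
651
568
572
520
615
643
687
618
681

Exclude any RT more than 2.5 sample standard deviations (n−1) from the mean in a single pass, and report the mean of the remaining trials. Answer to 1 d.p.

n = 12, ΣRT = 7873, M = 656.083
Σ(x−M)² = 96526.92; s = √(96526.92/11) = 93.676
Cutoffs: 656.083 ± 2.5·93.676 → [421.9, 890.3]
No RTs fall outside the cutoffs; all 12 retained. Mean = 7873/12 = 656.083

656.1 ms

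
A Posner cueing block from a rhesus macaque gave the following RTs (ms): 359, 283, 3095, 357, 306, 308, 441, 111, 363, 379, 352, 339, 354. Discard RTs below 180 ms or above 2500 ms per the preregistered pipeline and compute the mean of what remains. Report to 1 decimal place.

Excluded: 111, 3095
Retained (n=11): Σ = 3841
Mean = 3841/11 = 349.1818

349.2 ms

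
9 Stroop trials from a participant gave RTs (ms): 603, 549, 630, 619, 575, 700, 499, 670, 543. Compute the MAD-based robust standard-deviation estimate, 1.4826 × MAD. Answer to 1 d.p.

80.1 ms

Sorted: 499, 543, 549, 575, 603, 619, 630, 670, 700 → median = 603
|x − 603| sorted: 0, 16, 27, 28, 54, 60, 67, 97, 104 → MAD = 54
Robust SD ≈ 1.4826 × 54 = 80.060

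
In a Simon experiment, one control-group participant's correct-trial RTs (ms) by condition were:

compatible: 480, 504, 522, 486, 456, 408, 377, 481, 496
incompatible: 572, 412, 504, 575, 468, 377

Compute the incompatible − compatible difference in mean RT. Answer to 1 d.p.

16.9 ms

M(compatible) = 4210/9 = 467.778
M(incompatible) = 2908/6 = 484.667
Difference = 484.667 − 467.778 = 16.889 ms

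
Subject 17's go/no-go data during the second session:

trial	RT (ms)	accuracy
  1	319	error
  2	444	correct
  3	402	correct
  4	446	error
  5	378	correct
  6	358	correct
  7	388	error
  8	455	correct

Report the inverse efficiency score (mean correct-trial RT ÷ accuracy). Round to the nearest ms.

652 ms

Correct trials (n=5): 444, 402, 378, 358, 455
Mean correct RT = 2037/5 = 407.4000 ms
Proportion correct = 5/8
IES = 407.4000 / (5/8) = 651.840 ms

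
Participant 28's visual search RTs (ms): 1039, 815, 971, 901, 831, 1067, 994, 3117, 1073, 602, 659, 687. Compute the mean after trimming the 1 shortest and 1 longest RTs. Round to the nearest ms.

Sorted: 602, 659, 687, 815, 831, 901, 971, 994, 1039, 1067, 1073, 3117
Drop lowest 1 (602) and highest 1 (3117)
Remaining (n=10): Σ = 9037, mean = 9037/10 = 903.700

904 ms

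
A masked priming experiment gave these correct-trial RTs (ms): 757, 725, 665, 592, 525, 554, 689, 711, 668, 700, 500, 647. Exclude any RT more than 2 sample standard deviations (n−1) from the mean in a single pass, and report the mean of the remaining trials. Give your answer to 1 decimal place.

n = 12, ΣRT = 7733, M = 644.417
Σ(x−M)² = 75704.92; s = √(75704.92/11) = 82.959
Cutoffs: 644.417 ± 2·82.959 → [478.5, 810.3]
No RTs fall outside the cutoffs; all 12 retained. Mean = 7733/12 = 644.417

644.4 ms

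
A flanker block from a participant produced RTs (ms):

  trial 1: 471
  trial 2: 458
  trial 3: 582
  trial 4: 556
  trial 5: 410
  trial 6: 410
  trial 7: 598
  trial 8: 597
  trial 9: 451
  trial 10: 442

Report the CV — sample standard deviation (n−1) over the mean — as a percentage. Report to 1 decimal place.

n = 10, Σ = 4975, M = 497.5000
Σ(x−M)² = 53380.500; s = √(53380.500/9) = 77.0141
CV = 77.0141 / 497.5000 = 0.15480 = 15.480%

15.5%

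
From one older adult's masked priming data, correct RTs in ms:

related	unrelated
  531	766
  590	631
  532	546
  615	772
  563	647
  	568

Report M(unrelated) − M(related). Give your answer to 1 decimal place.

88.8 ms

M(related) = 2831/5 = 566.200
M(unrelated) = 3930/6 = 655.000
Difference = 655.000 − 566.200 = 88.800 ms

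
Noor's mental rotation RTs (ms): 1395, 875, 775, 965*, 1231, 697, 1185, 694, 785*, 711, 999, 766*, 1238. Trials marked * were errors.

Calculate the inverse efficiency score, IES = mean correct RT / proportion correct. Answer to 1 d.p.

1274.0 ms

Correct trials (n=10): 1395, 875, 775, 1231, 697, 1185, 694, 711, 999, 1238
Mean correct RT = 9800/10 = 980.0000 ms
Proportion correct = 10/13
IES = 980.0000 / (10/13) = 1274.000 ms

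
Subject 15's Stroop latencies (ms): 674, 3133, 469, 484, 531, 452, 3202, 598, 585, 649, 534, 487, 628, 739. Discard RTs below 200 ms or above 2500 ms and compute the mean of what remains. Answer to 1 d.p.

569.2 ms

Excluded: 3133, 3202
Retained (n=12): Σ = 6830
Mean = 6830/12 = 569.1667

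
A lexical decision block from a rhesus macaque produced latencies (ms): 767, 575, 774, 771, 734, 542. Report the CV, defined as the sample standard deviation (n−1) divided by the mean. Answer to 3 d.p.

n = 6, Σ = 4163, M = 693.8333
Σ(x−M)² = 56522.833; s = √(56522.833/5) = 106.3229
CV = 106.3229 / 693.8333 = 0.15324

0.153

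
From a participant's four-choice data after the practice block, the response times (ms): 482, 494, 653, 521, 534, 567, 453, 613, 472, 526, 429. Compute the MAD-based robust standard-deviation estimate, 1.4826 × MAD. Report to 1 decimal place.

68.2 ms

Sorted: 429, 453, 472, 482, 494, 521, 526, 534, 567, 613, 653 → median = 521
|x − 521| sorted: 0, 5, 13, 27, 39, 46, 49, 68, 92, 92, 132 → MAD = 46
Robust SD ≈ 1.4826 × 46 = 68.200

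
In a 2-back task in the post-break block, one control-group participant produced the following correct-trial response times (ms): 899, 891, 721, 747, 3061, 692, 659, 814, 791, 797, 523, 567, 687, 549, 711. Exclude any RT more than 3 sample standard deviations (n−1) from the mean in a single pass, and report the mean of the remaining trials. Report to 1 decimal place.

n = 15, ΣRT = 13109, M = 873.933
Σ(x−M)² = 5303800.93; s = √(5303800.93/14) = 615.502
Cutoffs: 873.933 ± 3·615.502 → [-972.6, 2720.4]
Outside: 3061 → excluded.
Retained (n=14): Σ = 10048, mean = 10048/14 = 717.714

717.7 ms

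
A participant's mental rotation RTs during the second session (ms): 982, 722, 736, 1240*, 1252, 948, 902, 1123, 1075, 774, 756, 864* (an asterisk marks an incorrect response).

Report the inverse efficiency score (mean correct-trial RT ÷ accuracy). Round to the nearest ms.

1112 ms

Correct trials (n=10): 982, 722, 736, 1252, 948, 902, 1123, 1075, 774, 756
Mean correct RT = 9270/10 = 927.0000 ms
Proportion correct = 10/12
IES = 927.0000 / (10/12) = 1112.400 ms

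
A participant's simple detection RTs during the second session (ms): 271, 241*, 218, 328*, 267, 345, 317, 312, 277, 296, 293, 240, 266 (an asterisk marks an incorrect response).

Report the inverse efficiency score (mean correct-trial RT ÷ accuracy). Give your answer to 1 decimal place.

333.3 ms

Correct trials (n=11): 271, 218, 267, 345, 317, 312, 277, 296, 293, 240, 266
Mean correct RT = 3102/11 = 282.0000 ms
Proportion correct = 11/13
IES = 282.0000 / (11/13) = 333.273 ms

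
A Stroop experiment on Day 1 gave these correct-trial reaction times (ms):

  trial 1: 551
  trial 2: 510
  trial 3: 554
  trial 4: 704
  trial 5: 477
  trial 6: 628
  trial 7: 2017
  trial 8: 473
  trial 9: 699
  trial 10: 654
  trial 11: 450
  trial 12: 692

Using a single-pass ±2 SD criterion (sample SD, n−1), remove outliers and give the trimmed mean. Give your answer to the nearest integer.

581 ms

n = 12, ΣRT = 8409, M = 700.750
Σ(x−M)² = 1985238.25; s = √(1985238.25/11) = 424.825
Cutoffs: 700.750 ± 2·424.825 → [-148.9, 1550.4]
Outside: 2017 → excluded.
Retained (n=11): Σ = 6392, mean = 6392/11 = 581.091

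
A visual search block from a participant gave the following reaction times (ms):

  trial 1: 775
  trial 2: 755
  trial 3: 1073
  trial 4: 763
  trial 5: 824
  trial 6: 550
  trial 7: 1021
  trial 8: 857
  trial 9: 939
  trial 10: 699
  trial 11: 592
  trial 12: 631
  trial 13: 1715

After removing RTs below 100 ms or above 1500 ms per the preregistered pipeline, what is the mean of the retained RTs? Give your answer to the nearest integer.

790 ms

Excluded: 1715
Retained (n=12): Σ = 9479
Mean = 9479/12 = 789.9167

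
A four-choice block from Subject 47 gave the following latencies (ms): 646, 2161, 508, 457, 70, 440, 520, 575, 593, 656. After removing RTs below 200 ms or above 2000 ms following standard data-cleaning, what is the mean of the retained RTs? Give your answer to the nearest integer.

549 ms

Excluded: 70, 2161
Retained (n=8): Σ = 4395
Mean = 4395/8 = 549.3750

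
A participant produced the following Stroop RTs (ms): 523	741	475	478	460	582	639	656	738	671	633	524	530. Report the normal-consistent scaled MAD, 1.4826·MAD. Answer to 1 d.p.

Sorted: 460, 475, 478, 523, 524, 530, 582, 633, 639, 656, 671, 738, 741 → median = 582
|x − 582| sorted: 0, 51, 52, 57, 58, 59, 74, 89, 104, 107, 122, 156, 159 → MAD = 74
Robust SD ≈ 1.4826 × 74 = 109.712

109.7 ms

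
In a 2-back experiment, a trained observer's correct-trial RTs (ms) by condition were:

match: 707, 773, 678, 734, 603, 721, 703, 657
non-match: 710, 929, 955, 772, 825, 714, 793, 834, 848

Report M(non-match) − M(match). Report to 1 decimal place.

123.0 ms

M(match) = 5576/8 = 697.000
M(non-match) = 7380/9 = 820.000
Difference = 820.000 − 697.000 = 123.000 ms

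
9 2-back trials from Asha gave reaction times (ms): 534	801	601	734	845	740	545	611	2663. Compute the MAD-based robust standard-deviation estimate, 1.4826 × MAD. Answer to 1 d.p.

Sorted: 534, 545, 601, 611, 734, 740, 801, 845, 2663 → median = 734
|x − 734| sorted: 0, 6, 67, 111, 123, 133, 189, 200, 1929 → MAD = 123
Robust SD ≈ 1.4826 × 123 = 182.360

182.4 ms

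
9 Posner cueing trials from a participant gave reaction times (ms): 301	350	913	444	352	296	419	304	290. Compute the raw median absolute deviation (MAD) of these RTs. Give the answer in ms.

Sorted: 290, 296, 301, 304, 350, 352, 419, 444, 913 → median = 350
|x − 350|: 49, 0, 563, 94, 2, 54, 69, 46, 60
Sorted deviations: 0, 2, 46, 49, 54, 60, 69, 94, 563 → MAD = 54

54 ms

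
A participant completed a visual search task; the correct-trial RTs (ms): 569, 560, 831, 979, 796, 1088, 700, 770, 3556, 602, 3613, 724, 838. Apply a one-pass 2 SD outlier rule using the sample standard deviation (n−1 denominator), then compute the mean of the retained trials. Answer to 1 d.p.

768.8 ms

n = 13, ΣRT = 15626, M = 1202.000
Σ(x−M)² = 13691900.00; s = √(13691900.00/12) = 1068.172
Cutoffs: 1202.000 ± 2·1068.172 → [-934.3, 3338.3]
Outside: 3556, 3613 → excluded.
Retained (n=11): Σ = 8457, mean = 8457/11 = 768.818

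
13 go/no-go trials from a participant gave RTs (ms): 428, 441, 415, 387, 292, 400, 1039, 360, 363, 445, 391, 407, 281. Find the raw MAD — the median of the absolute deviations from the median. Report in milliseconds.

37 ms

Sorted: 281, 292, 360, 363, 387, 391, 400, 407, 415, 428, 441, 445, 1039 → median = 400
|x − 400|: 28, 41, 15, 13, 108, 0, 639, 40, 37, 45, 9, 7, 119
Sorted deviations: 0, 7, 9, 13, 15, 28, 37, 40, 41, 45, 108, 119, 639 → MAD = 37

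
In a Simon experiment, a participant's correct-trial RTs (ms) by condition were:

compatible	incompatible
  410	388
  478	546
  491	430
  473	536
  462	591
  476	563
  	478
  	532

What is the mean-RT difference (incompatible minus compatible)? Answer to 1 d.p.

M(compatible) = 2790/6 = 465.000
M(incompatible) = 4064/8 = 508.000
Difference = 508.000 − 465.000 = 43.000 ms

43.0 ms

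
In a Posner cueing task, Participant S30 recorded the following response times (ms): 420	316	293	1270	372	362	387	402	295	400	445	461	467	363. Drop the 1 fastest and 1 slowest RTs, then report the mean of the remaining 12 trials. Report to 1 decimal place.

Sorted: 293, 295, 316, 362, 363, 372, 387, 400, 402, 420, 445, 461, 467, 1270
Drop lowest 1 (293) and highest 1 (1270)
Remaining (n=12): Σ = 4690, mean = 4690/12 = 390.833

390.8 ms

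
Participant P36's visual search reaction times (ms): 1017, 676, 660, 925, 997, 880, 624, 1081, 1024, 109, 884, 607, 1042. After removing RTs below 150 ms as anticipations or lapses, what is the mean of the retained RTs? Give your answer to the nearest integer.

868 ms

Excluded: 109
Retained (n=12): Σ = 10417
Mean = 10417/12 = 868.0833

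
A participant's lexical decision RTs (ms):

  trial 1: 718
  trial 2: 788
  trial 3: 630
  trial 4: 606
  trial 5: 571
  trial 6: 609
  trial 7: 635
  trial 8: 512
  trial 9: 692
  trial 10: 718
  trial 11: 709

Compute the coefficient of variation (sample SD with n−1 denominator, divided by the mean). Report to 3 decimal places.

0.121

n = 11, Σ = 7188, M = 653.4545
Σ(x−M)² = 62932.727; s = √(62932.727/10) = 79.3302
CV = 79.3302 / 653.4545 = 0.12140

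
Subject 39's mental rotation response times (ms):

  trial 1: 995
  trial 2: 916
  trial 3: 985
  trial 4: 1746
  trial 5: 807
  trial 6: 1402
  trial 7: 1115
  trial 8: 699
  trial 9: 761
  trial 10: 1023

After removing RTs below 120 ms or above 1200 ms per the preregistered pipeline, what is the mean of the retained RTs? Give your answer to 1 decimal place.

912.6 ms

Excluded: 1402, 1746
Retained (n=8): Σ = 7301
Mean = 7301/8 = 912.6250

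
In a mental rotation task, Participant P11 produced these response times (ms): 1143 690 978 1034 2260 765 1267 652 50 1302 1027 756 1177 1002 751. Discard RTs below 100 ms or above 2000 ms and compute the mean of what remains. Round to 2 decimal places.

Excluded: 50, 2260
Retained (n=13): Σ = 12544
Mean = 12544/13 = 964.9231

964.92 ms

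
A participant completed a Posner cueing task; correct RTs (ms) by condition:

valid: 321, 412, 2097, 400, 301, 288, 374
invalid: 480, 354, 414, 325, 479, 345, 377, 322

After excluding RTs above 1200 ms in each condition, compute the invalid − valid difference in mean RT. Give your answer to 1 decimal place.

valid: exclude 2097
M(valid) = 2096/6 = 349.333
M(invalid) = 3096/8 = 387.000
Difference = 387.000 − 349.333 = 37.667 ms

37.7 ms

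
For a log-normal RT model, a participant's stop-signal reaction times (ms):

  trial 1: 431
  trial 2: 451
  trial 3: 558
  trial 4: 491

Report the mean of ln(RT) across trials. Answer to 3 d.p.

ln(RT): 6.0661, 6.1115, 6.3244, 6.1964
Σ ln(RT) = 24.6984
Mean = 24.6984/4 = 6.17459

6.175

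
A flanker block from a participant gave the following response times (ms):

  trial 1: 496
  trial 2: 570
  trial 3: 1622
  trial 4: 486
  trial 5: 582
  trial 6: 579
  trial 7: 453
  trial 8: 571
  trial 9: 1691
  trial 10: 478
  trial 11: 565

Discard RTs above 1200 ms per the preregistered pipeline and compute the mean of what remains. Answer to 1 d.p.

Excluded: 1622, 1691
Retained (n=9): Σ = 4780
Mean = 4780/9 = 531.1111

531.1 ms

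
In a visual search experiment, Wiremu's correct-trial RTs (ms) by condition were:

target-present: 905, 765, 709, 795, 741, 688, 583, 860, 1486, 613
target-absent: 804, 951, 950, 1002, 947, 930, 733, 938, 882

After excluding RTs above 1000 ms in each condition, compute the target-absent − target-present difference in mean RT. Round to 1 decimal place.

target-present: exclude 1486
target-absent: exclude 1002
M(target-present) = 6659/9 = 739.889
M(target-absent) = 7135/8 = 891.875
Difference = 891.875 − 739.889 = 151.986 ms

152.0 ms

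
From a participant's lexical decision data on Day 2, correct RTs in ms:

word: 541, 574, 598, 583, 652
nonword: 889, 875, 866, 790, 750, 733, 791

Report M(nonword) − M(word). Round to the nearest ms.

224 ms

M(word) = 2948/5 = 589.600
M(nonword) = 5694/7 = 813.429
Difference = 813.429 − 589.600 = 223.829 ms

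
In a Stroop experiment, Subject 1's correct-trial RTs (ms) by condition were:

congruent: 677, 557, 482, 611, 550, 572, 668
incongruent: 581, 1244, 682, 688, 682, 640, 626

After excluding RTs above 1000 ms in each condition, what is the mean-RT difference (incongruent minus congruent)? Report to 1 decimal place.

incongruent: exclude 1244
M(congruent) = 4117/7 = 588.143
M(incongruent) = 3899/6 = 649.833
Difference = 649.833 − 588.143 = 61.690 ms

61.7 ms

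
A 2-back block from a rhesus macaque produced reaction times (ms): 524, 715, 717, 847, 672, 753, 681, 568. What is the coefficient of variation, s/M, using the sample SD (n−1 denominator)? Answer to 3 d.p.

0.149

n = 8, Σ = 5477, M = 684.6250
Σ(x−M)² = 72585.875; s = √(72585.875/7) = 101.8303
CV = 101.8303 / 684.6250 = 0.14874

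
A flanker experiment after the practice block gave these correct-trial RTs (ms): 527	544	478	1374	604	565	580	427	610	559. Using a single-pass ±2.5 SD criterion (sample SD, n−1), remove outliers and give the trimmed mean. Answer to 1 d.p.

543.8 ms

n = 10, ΣRT = 6268, M = 626.800
Σ(x−M)² = 648593.60; s = √(648593.60/9) = 268.451
Cutoffs: 626.800 ± 2.5·268.451 → [-44.3, 1297.9]
Outside: 1374 → excluded.
Retained (n=9): Σ = 4894, mean = 4894/9 = 543.778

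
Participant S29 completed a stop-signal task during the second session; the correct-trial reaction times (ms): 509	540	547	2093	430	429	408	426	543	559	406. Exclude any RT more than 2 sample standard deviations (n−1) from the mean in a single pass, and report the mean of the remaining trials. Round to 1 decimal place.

n = 11, ΣRT = 6890, M = 626.364
Σ(x−M)² = 2403940.55; s = √(2403940.55/10) = 490.300
Cutoffs: 626.364 ± 2·490.300 → [-354.2, 1607.0]
Outside: 2093 → excluded.
Retained (n=10): Σ = 4797, mean = 4797/10 = 479.700

479.7 ms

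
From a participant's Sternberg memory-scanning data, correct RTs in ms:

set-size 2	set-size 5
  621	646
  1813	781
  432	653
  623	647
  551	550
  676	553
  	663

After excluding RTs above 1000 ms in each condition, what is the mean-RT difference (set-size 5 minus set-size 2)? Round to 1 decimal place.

set-size 2: exclude 1813
M(set-size 2) = 2903/5 = 580.600
M(set-size 5) = 4493/7 = 641.857
Difference = 641.857 − 580.600 = 61.257 ms

61.3 ms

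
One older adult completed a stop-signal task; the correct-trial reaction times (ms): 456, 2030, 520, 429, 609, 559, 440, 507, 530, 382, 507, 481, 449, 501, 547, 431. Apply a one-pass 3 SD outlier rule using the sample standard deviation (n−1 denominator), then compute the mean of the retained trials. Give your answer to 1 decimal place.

n = 16, ΣRT = 9378, M = 586.125
Σ(x−M)² = 2273413.75; s = √(2273413.75/15) = 389.308
Cutoffs: 586.125 ± 3·389.308 → [-581.8, 1754.0]
Outside: 2030 → excluded.
Retained (n=15): Σ = 7348, mean = 7348/15 = 489.867

489.9 ms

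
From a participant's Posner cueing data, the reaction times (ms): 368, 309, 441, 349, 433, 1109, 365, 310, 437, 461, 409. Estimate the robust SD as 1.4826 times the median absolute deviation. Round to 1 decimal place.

65.2 ms

Sorted: 309, 310, 349, 365, 368, 409, 433, 437, 441, 461, 1109 → median = 409
|x − 409| sorted: 0, 24, 28, 32, 41, 44, 52, 60, 99, 100, 700 → MAD = 44
Robust SD ≈ 1.4826 × 44 = 65.234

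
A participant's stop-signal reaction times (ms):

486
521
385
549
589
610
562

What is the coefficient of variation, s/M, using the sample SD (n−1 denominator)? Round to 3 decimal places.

n = 7, Σ = 3702, M = 528.8571
Σ(x−M)² = 34298.857; s = √(34298.857/6) = 75.6074
CV = 75.6074 / 528.8571 = 0.14296

0.143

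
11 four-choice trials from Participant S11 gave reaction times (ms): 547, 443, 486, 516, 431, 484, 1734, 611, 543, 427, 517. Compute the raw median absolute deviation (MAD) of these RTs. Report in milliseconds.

32 ms

Sorted: 427, 431, 443, 484, 486, 516, 517, 543, 547, 611, 1734 → median = 516
|x − 516|: 31, 73, 30, 0, 85, 32, 1218, 95, 27, 89, 1
Sorted deviations: 0, 1, 27, 30, 31, 32, 73, 85, 89, 95, 1218 → MAD = 32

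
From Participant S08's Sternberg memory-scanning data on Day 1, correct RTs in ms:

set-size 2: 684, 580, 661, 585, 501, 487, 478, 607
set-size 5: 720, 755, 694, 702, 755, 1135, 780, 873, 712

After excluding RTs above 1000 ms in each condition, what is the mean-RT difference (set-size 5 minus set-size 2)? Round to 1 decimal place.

set-size 5: exclude 1135
M(set-size 2) = 4583/8 = 572.875
M(set-size 5) = 5991/8 = 748.875
Difference = 748.875 − 572.875 = 176.000 ms

176.0 ms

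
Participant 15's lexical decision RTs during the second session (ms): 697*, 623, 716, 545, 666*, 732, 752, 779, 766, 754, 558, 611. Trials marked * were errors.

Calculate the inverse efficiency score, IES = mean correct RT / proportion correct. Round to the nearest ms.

Correct trials (n=10): 623, 716, 545, 732, 752, 779, 766, 754, 558, 611
Mean correct RT = 6836/10 = 683.6000 ms
Proportion correct = 10/12
IES = 683.6000 / (10/12) = 820.320 ms

820 ms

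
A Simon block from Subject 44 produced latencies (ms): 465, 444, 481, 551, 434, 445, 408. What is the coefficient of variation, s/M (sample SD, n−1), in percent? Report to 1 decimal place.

9.9%

n = 7, Σ = 3228, M = 461.1429
Σ(x−M)² = 12598.857; s = √(12598.857/6) = 45.8237
CV = 45.8237 / 461.1429 = 0.09937 = 9.937%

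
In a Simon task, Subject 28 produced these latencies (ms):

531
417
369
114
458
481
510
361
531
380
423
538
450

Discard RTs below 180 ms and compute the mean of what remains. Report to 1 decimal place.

454.1 ms

Excluded: 114
Retained (n=12): Σ = 5449
Mean = 5449/12 = 454.0833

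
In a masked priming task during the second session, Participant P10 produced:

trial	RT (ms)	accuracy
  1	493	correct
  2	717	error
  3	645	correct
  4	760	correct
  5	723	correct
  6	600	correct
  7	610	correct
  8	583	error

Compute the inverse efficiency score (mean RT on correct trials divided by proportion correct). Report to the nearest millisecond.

851 ms

Correct trials (n=6): 493, 645, 760, 723, 600, 610
Mean correct RT = 3831/6 = 638.5000 ms
Proportion correct = 6/8
IES = 638.5000 / (6/8) = 851.333 ms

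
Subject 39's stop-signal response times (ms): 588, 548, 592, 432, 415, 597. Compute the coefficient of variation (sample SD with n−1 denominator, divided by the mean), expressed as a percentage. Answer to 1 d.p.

15.8%

n = 6, Σ = 3172, M = 528.6667
Σ(x−M)² = 34839.333; s = √(34839.333/5) = 83.4737
CV = 83.4737 / 528.6667 = 0.15789 = 15.789%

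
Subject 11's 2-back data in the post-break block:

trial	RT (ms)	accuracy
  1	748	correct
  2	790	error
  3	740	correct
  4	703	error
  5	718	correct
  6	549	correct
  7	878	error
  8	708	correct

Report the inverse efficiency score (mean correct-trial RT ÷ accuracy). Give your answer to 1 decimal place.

1108.2 ms

Correct trials (n=5): 748, 740, 718, 549, 708
Mean correct RT = 3463/5 = 692.6000 ms
Proportion correct = 5/8
IES = 692.6000 / (5/8) = 1108.160 ms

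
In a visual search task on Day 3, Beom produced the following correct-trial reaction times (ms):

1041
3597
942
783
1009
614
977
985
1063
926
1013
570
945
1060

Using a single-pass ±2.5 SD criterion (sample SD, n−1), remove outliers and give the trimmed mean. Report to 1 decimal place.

n = 14, ΣRT = 15525, M = 1108.929
Σ(x−M)² = 6981396.93; s = √(6981396.93/13) = 732.824
Cutoffs: 1108.929 ± 2.5·732.824 → [-723.1, 2941.0]
Outside: 3597 → excluded.
Retained (n=13): Σ = 11928, mean = 11928/13 = 917.538

917.5 ms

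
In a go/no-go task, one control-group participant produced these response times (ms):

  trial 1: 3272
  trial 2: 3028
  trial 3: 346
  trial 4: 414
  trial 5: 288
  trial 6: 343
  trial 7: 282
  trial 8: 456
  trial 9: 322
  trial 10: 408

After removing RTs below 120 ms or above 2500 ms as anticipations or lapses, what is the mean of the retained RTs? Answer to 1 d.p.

Excluded: 3028, 3272
Retained (n=8): Σ = 2859
Mean = 2859/8 = 357.3750

357.4 ms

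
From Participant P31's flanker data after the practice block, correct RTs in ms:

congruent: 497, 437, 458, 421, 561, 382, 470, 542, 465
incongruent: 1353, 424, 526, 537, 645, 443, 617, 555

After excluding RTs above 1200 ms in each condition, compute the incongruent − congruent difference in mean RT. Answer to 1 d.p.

65.0 ms

incongruent: exclude 1353
M(congruent) = 4233/9 = 470.333
M(incongruent) = 3747/7 = 535.286
Difference = 535.286 − 470.333 = 64.952 ms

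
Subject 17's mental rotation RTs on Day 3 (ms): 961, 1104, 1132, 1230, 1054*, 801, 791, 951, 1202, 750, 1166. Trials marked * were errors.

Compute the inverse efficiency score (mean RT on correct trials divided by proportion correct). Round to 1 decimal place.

Correct trials (n=10): 961, 1104, 1132, 1230, 801, 791, 951, 1202, 750, 1166
Mean correct RT = 10088/10 = 1008.8000 ms
Proportion correct = 10/11
IES = 1008.8000 / (10/11) = 1109.680 ms

1109.7 ms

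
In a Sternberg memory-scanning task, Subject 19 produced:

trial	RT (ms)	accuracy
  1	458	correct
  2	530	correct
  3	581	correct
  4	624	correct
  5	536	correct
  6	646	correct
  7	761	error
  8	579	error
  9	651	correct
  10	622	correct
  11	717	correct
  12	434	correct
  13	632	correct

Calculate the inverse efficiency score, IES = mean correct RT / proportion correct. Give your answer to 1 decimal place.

690.9 ms

Correct trials (n=11): 458, 530, 581, 624, 536, 646, 651, 622, 717, 434, 632
Mean correct RT = 6431/11 = 584.6364 ms
Proportion correct = 11/13
IES = 584.6364 / (11/13) = 690.934 ms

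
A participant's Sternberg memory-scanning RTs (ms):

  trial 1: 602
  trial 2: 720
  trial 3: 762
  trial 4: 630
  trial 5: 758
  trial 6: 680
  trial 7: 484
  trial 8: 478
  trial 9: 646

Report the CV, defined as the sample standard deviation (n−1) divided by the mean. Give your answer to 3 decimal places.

n = 9, Σ = 5760, M = 640.0000
Σ(x−M)² = 88968.000; s = √(88968.000/8) = 105.4562
CV = 105.4562 / 640.0000 = 0.16478

0.165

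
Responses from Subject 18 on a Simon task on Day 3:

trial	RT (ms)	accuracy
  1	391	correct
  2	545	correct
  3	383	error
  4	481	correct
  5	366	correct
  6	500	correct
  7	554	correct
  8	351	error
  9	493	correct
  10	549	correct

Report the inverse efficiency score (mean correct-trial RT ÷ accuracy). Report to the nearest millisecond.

Correct trials (n=8): 391, 545, 481, 366, 500, 554, 493, 549
Mean correct RT = 3879/8 = 484.8750 ms
Proportion correct = 8/10
IES = 484.8750 / (8/10) = 606.094 ms

606 ms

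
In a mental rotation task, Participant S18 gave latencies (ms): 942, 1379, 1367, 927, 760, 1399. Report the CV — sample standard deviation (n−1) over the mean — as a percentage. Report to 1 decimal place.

n = 6, Σ = 6774, M = 1129.0000
Σ(x−M)² = 403978.000; s = √(403978.000/5) = 284.2457
CV = 284.2457 / 1129.0000 = 0.25177 = 25.177%

25.2%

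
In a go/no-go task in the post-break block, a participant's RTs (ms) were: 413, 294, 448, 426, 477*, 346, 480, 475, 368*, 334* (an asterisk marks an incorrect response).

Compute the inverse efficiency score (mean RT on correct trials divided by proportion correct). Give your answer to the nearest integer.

588 ms

Correct trials (n=7): 413, 294, 448, 426, 346, 480, 475
Mean correct RT = 2882/7 = 411.7143 ms
Proportion correct = 7/10
IES = 411.7143 / (7/10) = 588.163 ms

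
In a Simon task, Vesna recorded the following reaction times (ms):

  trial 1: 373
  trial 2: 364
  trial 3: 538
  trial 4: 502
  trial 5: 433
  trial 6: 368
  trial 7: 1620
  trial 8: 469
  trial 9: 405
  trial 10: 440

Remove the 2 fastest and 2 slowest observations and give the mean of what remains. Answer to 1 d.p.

437.0 ms

Sorted: 364, 368, 373, 405, 433, 440, 469, 502, 538, 1620
Drop lowest 2 (364, 368) and highest 2 (538, 1620)
Remaining (n=6): Σ = 2622, mean = 2622/6 = 437.000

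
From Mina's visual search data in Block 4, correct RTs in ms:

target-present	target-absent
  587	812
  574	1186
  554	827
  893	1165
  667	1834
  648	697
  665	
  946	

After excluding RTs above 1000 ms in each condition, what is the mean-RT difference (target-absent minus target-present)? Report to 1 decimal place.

86.9 ms

target-absent: exclude 1186, 1165, 1834
M(target-present) = 5534/8 = 691.750
M(target-absent) = 2336/3 = 778.667
Difference = 778.667 − 691.750 = 86.917 ms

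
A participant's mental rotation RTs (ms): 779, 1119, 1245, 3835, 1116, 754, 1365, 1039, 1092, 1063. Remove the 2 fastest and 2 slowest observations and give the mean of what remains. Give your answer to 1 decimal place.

Sorted: 754, 779, 1039, 1063, 1092, 1116, 1119, 1245, 1365, 3835
Drop lowest 2 (754, 779) and highest 2 (1365, 3835)
Remaining (n=6): Σ = 6674, mean = 6674/6 = 1112.333

1112.3 ms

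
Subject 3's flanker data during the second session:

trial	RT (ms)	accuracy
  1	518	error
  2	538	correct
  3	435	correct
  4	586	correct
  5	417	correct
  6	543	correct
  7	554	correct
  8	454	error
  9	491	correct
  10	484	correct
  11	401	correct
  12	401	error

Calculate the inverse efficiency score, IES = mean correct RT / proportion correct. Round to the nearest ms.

659 ms

Correct trials (n=9): 538, 435, 586, 417, 543, 554, 491, 484, 401
Mean correct RT = 4449/9 = 494.3333 ms
Proportion correct = 9/12
IES = 494.3333 / (9/12) = 659.111 ms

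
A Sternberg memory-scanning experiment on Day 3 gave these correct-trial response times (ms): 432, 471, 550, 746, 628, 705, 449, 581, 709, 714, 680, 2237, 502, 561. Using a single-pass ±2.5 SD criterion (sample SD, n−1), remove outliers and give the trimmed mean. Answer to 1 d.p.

n = 14, ΣRT = 9965, M = 711.786
Σ(x−M)² = 2650878.36; s = √(2650878.36/13) = 451.568
Cutoffs: 711.786 ± 2.5·451.568 → [-417.1, 1840.7]
Outside: 2237 → excluded.
Retained (n=13): Σ = 7728, mean = 7728/13 = 594.462

594.5 ms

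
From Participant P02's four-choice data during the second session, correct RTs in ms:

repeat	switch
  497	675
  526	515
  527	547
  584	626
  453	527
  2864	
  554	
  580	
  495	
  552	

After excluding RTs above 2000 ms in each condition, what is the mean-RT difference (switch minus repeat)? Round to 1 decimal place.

48.2 ms

repeat: exclude 2864
M(repeat) = 4768/9 = 529.778
M(switch) = 2890/5 = 578.000
Difference = 578.000 − 529.778 = 48.222 ms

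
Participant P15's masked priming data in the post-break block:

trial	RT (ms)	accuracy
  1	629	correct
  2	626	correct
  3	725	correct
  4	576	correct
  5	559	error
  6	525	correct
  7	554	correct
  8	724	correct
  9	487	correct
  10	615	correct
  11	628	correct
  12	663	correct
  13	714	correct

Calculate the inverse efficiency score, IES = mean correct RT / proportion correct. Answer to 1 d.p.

Correct trials (n=12): 629, 626, 725, 576, 525, 554, 724, 487, 615, 628, 663, 714
Mean correct RT = 7466/12 = 622.1667 ms
Proportion correct = 12/13
IES = 622.1667 / (12/13) = 674.014 ms

674.0 ms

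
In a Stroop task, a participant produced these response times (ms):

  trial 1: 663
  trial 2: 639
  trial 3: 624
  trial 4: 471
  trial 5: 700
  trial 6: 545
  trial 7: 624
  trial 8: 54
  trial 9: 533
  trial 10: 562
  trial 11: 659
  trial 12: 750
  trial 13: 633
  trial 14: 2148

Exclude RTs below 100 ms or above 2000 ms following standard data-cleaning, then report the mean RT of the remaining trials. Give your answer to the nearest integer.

Excluded: 54, 2148
Retained (n=12): Σ = 7403
Mean = 7403/12 = 616.9167

617 ms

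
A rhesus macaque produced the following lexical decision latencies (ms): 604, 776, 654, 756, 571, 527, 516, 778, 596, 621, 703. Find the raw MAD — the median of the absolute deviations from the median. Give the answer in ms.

82 ms

Sorted: 516, 527, 571, 596, 604, 621, 654, 703, 756, 776, 778 → median = 621
|x − 621|: 17, 155, 33, 135, 50, 94, 105, 157, 25, 0, 82
Sorted deviations: 0, 17, 25, 33, 50, 82, 94, 105, 135, 155, 157 → MAD = 82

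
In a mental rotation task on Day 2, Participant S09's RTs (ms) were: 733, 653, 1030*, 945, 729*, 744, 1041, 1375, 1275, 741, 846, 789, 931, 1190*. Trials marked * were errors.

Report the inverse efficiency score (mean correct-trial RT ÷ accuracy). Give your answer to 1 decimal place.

1165.5 ms

Correct trials (n=11): 733, 653, 945, 744, 1041, 1375, 1275, 741, 846, 789, 931
Mean correct RT = 10073/11 = 915.7273 ms
Proportion correct = 11/14
IES = 915.7273 / (11/14) = 1165.471 ms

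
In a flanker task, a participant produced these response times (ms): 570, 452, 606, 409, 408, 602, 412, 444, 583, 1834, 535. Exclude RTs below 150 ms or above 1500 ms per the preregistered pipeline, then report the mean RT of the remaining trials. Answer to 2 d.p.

502.10 ms

Excluded: 1834
Retained (n=10): Σ = 5021
Mean = 5021/10 = 502.1000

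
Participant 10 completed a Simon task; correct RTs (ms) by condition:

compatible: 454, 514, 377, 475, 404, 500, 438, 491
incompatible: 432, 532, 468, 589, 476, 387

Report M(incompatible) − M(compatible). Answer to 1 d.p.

M(compatible) = 3653/8 = 456.625
M(incompatible) = 2884/6 = 480.667
Difference = 480.667 − 456.625 = 24.042 ms

24.0 ms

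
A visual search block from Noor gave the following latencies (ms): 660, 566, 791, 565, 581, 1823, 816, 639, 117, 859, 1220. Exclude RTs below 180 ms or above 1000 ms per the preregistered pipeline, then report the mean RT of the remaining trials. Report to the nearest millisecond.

685 ms

Excluded: 117, 1220, 1823
Retained (n=8): Σ = 5477
Mean = 5477/8 = 684.6250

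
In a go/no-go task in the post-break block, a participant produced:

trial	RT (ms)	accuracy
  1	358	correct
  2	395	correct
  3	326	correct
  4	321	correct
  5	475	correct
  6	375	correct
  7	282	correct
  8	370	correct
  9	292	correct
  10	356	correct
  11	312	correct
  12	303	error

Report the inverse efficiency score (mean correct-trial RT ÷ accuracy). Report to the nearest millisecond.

383 ms

Correct trials (n=11): 358, 395, 326, 321, 475, 375, 282, 370, 292, 356, 312
Mean correct RT = 3862/11 = 351.0909 ms
Proportion correct = 11/12
IES = 351.0909 / (11/12) = 383.008 ms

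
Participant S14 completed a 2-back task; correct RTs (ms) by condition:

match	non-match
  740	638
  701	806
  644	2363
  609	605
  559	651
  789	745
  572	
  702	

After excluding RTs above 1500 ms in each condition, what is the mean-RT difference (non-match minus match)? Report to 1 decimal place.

non-match: exclude 2363
M(match) = 5316/8 = 664.500
M(non-match) = 3445/5 = 689.000
Difference = 689.000 − 664.500 = 24.500 ms

24.5 ms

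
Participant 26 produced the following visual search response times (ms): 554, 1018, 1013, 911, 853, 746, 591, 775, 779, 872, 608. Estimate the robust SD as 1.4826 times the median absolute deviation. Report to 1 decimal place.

Sorted: 554, 591, 608, 746, 775, 779, 853, 872, 911, 1013, 1018 → median = 779
|x − 779| sorted: 0, 4, 33, 74, 93, 132, 171, 188, 225, 234, 239 → MAD = 132
Robust SD ≈ 1.4826 × 132 = 195.703

195.7 ms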